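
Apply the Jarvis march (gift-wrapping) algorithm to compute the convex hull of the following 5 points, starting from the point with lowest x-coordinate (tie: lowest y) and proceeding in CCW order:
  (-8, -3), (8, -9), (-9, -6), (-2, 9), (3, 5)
Hull (CCW) = [(-9, -6), (8, -9), (3, 5), (-2, 9), (-8, -3)]

Jarvis march: at each step, from the current hull vertex p, select the next vertex q as the point such that every other point lies strictly to the left of (or on) the directed line p → q. (Equivalently: for every other point r, the cross product (q − p) × (r − p) ≥ 0.)
Starting point (lowest x, tie lowest y): (-9, -6). Wrap until returning to start. Resulting hull: (-9, -6), (8, -9), (3, 5), (-2, 9), (-8, -3).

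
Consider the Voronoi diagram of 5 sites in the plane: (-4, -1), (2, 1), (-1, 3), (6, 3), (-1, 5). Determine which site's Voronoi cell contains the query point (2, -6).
Nearest site = (2, 1)

The Voronoi cell of site s contains exactly those query points closer to s than to any other site. Compute squared distances from q = (2, -6) to each site:
  (2 − 2)² + (1 − -6)² = 49
  (-4 − 2)² + (-1 − -6)² = 61
  (-1 − 2)² + (3 − -6)² = 90
  (6 − 2)² + (3 − -6)² = 97
  (-1 − 2)² + (5 − -6)² = 130
Minimum is attained by (2, 1), so q lies in its Voronoi cell.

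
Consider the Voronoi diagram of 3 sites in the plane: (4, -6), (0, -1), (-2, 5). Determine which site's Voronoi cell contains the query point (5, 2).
Nearest site = (0, -1)

The Voronoi cell of site s contains exactly those query points closer to s than to any other site. Compute squared distances from q = (5, 2) to each site:
  (0 − 5)² + (-1 − 2)² = 34
  (-2 − 5)² + (5 − 2)² = 58
  (4 − 5)² + (-6 − 2)² = 65
Minimum is attained by (0, -1), so q lies in its Voronoi cell.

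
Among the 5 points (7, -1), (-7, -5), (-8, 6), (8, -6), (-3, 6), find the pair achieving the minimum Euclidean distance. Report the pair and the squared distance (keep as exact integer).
Pair = ((-8, 6), (-3, 6)); squared distance = 25

Compute all C(5, 2) = 10 pairwise squared distances (x_i − x_j)² + (y_i − y_j)². The minimum is 25, attained by the pair ((-8, 6), (-3, 6)).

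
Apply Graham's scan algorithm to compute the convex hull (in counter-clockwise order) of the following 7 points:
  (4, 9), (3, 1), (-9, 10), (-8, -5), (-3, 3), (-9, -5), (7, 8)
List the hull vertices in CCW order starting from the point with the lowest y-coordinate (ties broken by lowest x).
Hull (CCW) = [(-9, -5), (-8, -5), (3, 1), (7, 8), (4, 9), (-9, 10)]

Graham scan procedure:
  1. Find the pivot p₀ = point with lowest y (tie → lowest x): (-9, -5).
  2. Sort the remaining points by polar angle around p₀.
  3. Walk through sorted points, maintaining a stack; pop the top while the last three entries make a non-left turn (cross product ≤ 0).
  4. Final stack is the convex hull in CCW order: (-9, -5), (-8, -5), (3, 1), (7, 8), (4, 9), (-9, 10).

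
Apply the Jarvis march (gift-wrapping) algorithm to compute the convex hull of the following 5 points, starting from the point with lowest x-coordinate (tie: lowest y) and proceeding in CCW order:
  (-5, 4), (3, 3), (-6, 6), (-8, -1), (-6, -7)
Hull (CCW) = [(-8, -1), (-6, -7), (3, 3), (-6, 6)]

Jarvis march: at each step, from the current hull vertex p, select the next vertex q as the point such that every other point lies strictly to the left of (or on) the directed line p → q. (Equivalently: for every other point r, the cross product (q − p) × (r − p) ≥ 0.)
Starting point (lowest x, tie lowest y): (-8, -1). Wrap until returning to start. Resulting hull: (-8, -1), (-6, -7), (3, 3), (-6, 6).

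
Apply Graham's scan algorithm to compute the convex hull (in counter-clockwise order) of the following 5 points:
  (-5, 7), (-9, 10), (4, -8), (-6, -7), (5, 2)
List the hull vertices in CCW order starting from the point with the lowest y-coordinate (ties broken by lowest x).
Hull (CCW) = [(4, -8), (5, 2), (-9, 10), (-6, -7)]

Graham scan procedure:
  1. Find the pivot p₀ = point with lowest y (tie → lowest x): (4, -8).
  2. Sort the remaining points by polar angle around p₀.
  3. Walk through sorted points, maintaining a stack; pop the top while the last three entries make a non-left turn (cross product ≤ 0).
  4. Final stack is the convex hull in CCW order: (4, -8), (5, 2), (-9, 10), (-6, -7).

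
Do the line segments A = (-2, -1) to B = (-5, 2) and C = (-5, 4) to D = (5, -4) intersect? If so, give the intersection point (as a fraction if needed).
No (intersection of containing lines falls outside at least one segment)

Parametrize and solve: t = 13/3, s = -1. At least one of these is outside [0, 1], so the segments do not intersect.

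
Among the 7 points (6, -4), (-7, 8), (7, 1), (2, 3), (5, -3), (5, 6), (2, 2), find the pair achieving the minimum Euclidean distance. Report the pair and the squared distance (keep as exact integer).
Pair = ((2, 3), (2, 2)); squared distance = 1

Compute all C(7, 2) = 21 pairwise squared distances (x_i − x_j)² + (y_i − y_j)². The minimum is 1, attained by the pair ((2, 3), (2, 2)).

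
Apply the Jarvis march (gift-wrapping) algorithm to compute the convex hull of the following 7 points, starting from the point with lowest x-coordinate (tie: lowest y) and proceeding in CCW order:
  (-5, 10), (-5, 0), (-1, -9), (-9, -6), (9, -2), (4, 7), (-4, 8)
Hull (CCW) = [(-9, -6), (-1, -9), (9, -2), (4, 7), (-5, 10)]

Jarvis march: at each step, from the current hull vertex p, select the next vertex q as the point such that every other point lies strictly to the left of (or on) the directed line p → q. (Equivalently: for every other point r, the cross product (q − p) × (r − p) ≥ 0.)
Starting point (lowest x, tie lowest y): (-9, -6). Wrap until returning to start. Resulting hull: (-9, -6), (-1, -9), (9, -2), (4, 7), (-5, 10).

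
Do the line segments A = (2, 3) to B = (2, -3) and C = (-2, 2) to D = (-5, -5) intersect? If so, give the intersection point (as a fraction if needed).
No (intersection of containing lines falls outside at least one segment)

Parametrize and solve: t = -25/18, s = -4/3. At least one of these is outside [0, 1], so the segments do not intersect.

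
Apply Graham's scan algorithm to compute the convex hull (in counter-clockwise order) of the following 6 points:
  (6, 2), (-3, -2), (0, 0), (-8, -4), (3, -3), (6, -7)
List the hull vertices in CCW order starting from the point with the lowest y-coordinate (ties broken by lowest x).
Hull (CCW) = [(6, -7), (6, 2), (0, 0), (-8, -4)]

Graham scan procedure:
  1. Find the pivot p₀ = point with lowest y (tie → lowest x): (6, -7).
  2. Sort the remaining points by polar angle around p₀.
  3. Walk through sorted points, maintaining a stack; pop the top while the last three entries make a non-left turn (cross product ≤ 0).
  4. Final stack is the convex hull in CCW order: (6, -7), (6, 2), (0, 0), (-8, -4).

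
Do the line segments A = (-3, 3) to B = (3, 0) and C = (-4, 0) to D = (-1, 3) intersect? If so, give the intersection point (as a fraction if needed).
Yes; intersection at (-5/3, 7/3) (t = 2/9 on AB, s = 7/9 on CD)

Parametrize AB as A + t(B − A) = (-3 + 6 t, 3 + -3 t) and CD as C + s(D − C) = (-4 + 3 s, 0 + 3 s). Solve the linear system for (t, s). Determinant = -27 ≠ 0, so a unique intersection of the containing lines exists. Solution: t = 2/9, s = 7/9 — both in [0, 1], so the segments cross. Intersection point: (-5/3, 7/3).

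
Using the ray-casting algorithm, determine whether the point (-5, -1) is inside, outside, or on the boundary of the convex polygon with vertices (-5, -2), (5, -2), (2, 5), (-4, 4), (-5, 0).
The point (-5, -1) lies on the polygon boundary

Boundary check: the query satisfies the collinearity and bounding-box conditions for some polygon edge, so it lies exactly on the boundary.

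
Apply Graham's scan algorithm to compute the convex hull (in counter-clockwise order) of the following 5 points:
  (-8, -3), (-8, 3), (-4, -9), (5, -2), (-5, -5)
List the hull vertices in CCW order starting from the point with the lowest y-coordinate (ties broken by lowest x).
Hull (CCW) = [(-4, -9), (5, -2), (-8, 3), (-8, -3)]

Graham scan procedure:
  1. Find the pivot p₀ = point with lowest y (tie → lowest x): (-4, -9).
  2. Sort the remaining points by polar angle around p₀.
  3. Walk through sorted points, maintaining a stack; pop the top while the last three entries make a non-left turn (cross product ≤ 0).
  4. Final stack is the convex hull in CCW order: (-4, -9), (5, -2), (-8, 3), (-8, -3).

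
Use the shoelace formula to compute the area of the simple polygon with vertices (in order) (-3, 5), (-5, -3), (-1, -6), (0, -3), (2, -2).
Area = 37

Shoelace formula: Area = (1/2) |Σ_i (x_i · y_{i+1} − x_{i+1} · y_i)| (indices mod n). Compute each cross term:
  (-3)(-3) − (-5)(5) = 34
  (-5)(-6) − (-1)(-3) = 27
  (-1)(-3) − (0)(-6) = 3
  (0)(-2) − (2)(-3) = 6
  (2)(5) − (-3)(-2) = 4
Sum = 74, so (signed) Area = 74/2 = 37, |Area| = 37.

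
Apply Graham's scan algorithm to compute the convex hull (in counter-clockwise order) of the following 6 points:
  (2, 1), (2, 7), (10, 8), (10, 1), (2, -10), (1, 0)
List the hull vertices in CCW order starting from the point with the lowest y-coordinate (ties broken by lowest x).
Hull (CCW) = [(2, -10), (10, 1), (10, 8), (2, 7), (1, 0)]

Graham scan procedure:
  1. Find the pivot p₀ = point with lowest y (tie → lowest x): (2, -10).
  2. Sort the remaining points by polar angle around p₀.
  3. Walk through sorted points, maintaining a stack; pop the top while the last three entries make a non-left turn (cross product ≤ 0).
  4. Final stack is the convex hull in CCW order: (2, -10), (10, 1), (10, 8), (2, 7), (1, 0).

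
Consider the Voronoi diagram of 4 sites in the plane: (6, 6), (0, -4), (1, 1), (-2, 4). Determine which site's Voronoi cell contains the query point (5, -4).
Nearest site = (0, -4)

The Voronoi cell of site s contains exactly those query points closer to s than to any other site. Compute squared distances from q = (5, -4) to each site:
  (0 − 5)² + (-4 − -4)² = 25
  (1 − 5)² + (1 − -4)² = 41
  (6 − 5)² + (6 − -4)² = 101
  (-2 − 5)² + (4 − -4)² = 113
Minimum is attained by (0, -4), so q lies in its Voronoi cell.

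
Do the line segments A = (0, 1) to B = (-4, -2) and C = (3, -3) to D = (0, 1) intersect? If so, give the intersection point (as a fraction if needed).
Yes; intersection at (0, 1) (t = 0 on AB, s = 1 on CD)

Parametrize AB as A + t(B − A) = (0 + -4 t, 1 + -3 t) and CD as C + s(D − C) = (3 + -3 s, -3 + 4 s). Solve the linear system for (t, s). Determinant = 25 ≠ 0, so a unique intersection of the containing lines exists. Solution: t = 0, s = 1 — both in [0, 1], so the segments cross. Intersection point: (0, 1).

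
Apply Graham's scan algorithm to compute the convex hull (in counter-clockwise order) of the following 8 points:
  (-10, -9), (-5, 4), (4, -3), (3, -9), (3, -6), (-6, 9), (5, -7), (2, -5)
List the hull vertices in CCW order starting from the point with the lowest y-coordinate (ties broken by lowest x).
Hull (CCW) = [(-10, -9), (3, -9), (5, -7), (4, -3), (-6, 9)]

Graham scan procedure:
  1. Find the pivot p₀ = point with lowest y (tie → lowest x): (-10, -9).
  2. Sort the remaining points by polar angle around p₀.
  3. Walk through sorted points, maintaining a stack; pop the top while the last three entries make a non-left turn (cross product ≤ 0).
  4. Final stack is the convex hull in CCW order: (-10, -9), (3, -9), (5, -7), (4, -3), (-6, 9).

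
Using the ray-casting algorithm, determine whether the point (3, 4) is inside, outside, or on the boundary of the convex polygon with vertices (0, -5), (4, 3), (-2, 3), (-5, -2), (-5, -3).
The point (3, 4) lies strictly outside the polygon

Cast a horizontal ray to the right from the query point and count how many polygon edges it crosses (each edge strictly once or zero times, handled with the usual half-open convention). 
Parity of crossings → even ⇒ outside.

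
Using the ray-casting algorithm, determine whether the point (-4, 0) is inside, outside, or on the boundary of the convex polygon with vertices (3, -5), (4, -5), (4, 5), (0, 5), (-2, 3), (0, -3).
The point (-4, 0) lies strictly outside the polygon

Cast a horizontal ray to the right from the query point and count how many polygon edges it crosses (each edge strictly once or zero times, handled with the usual half-open convention). 
Parity of crossings → even ⇒ outside.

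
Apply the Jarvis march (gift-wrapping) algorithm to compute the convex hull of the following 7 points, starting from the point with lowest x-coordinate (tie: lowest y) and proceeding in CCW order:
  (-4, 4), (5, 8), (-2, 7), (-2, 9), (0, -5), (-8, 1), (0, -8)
Hull (CCW) = [(-8, 1), (0, -8), (5, 8), (-2, 9)]

Jarvis march: at each step, from the current hull vertex p, select the next vertex q as the point such that every other point lies strictly to the left of (or on) the directed line p → q. (Equivalently: for every other point r, the cross product (q − p) × (r − p) ≥ 0.)
Starting point (lowest x, tie lowest y): (-8, 1). Wrap until returning to start. Resulting hull: (-8, 1), (0, -8), (5, 8), (-2, 9).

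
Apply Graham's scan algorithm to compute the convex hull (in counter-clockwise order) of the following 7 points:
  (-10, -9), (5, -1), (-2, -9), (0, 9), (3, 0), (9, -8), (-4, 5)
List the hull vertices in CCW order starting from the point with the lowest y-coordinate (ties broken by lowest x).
Hull (CCW) = [(-10, -9), (-2, -9), (9, -8), (0, 9), (-4, 5)]

Graham scan procedure:
  1. Find the pivot p₀ = point with lowest y (tie → lowest x): (-10, -9).
  2. Sort the remaining points by polar angle around p₀.
  3. Walk through sorted points, maintaining a stack; pop the top while the last three entries make a non-left turn (cross product ≤ 0).
  4. Final stack is the convex hull in CCW order: (-10, -9), (-2, -9), (9, -8), (0, 9), (-4, 5).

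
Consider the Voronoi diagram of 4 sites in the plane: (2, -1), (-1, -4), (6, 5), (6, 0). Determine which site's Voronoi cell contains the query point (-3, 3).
Nearest site = (2, -1)

The Voronoi cell of site s contains exactly those query points closer to s than to any other site. Compute squared distances from q = (-3, 3) to each site:
  (2 − -3)² + (-1 − 3)² = 41
  (-1 − -3)² + (-4 − 3)² = 53
  (6 − -3)² + (5 − 3)² = 85
  (6 − -3)² + (0 − 3)² = 90
Minimum is attained by (2, -1), so q lies in its Voronoi cell.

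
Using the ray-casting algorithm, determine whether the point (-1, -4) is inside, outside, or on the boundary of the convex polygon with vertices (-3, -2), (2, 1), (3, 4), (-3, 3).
The point (-1, -4) lies strictly outside the polygon

Cast a horizontal ray to the right from the query point and count how many polygon edges it crosses (each edge strictly once or zero times, handled with the usual half-open convention). 
Parity of crossings → even ⇒ outside.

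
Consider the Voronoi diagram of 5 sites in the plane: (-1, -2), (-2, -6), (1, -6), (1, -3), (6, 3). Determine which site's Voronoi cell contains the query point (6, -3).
Nearest site = (1, -3)

The Voronoi cell of site s contains exactly those query points closer to s than to any other site. Compute squared distances from q = (6, -3) to each site:
  (1 − 6)² + (-3 − -3)² = 25
  (1 − 6)² + (-6 − -3)² = 34
  (6 − 6)² + (3 − -3)² = 36
  (-1 − 6)² + (-2 − -3)² = 50
  (-2 − 6)² + (-6 − -3)² = 73
Minimum is attained by (1, -3), so q lies in its Voronoi cell.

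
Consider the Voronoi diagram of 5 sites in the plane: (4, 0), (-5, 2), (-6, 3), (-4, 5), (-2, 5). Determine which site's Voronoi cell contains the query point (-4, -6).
Nearest site = (-5, 2)

The Voronoi cell of site s contains exactly those query points closer to s than to any other site. Compute squared distances from q = (-4, -6) to each site:
  (-5 − -4)² + (2 − -6)² = 65
  (-6 − -4)² + (3 − -6)² = 85
  (4 − -4)² + (0 − -6)² = 100
  (-4 − -4)² + (5 − -6)² = 121
  (-2 − -4)² + (5 − -6)² = 125
Minimum is attained by (-5, 2), so q lies in its Voronoi cell.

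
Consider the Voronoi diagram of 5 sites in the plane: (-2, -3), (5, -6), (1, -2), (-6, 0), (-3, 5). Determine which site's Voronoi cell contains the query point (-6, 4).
Nearest site = (-3, 5)

The Voronoi cell of site s contains exactly those query points closer to s than to any other site. Compute squared distances from q = (-6, 4) to each site:
  (-3 − -6)² + (5 − 4)² = 10
  (-6 − -6)² + (0 − 4)² = 16
  (-2 − -6)² + (-3 − 4)² = 65
  (1 − -6)² + (-2 − 4)² = 85
  (5 − -6)² + (-6 − 4)² = 221
Minimum is attained by (-3, 5), so q lies in its Voronoi cell.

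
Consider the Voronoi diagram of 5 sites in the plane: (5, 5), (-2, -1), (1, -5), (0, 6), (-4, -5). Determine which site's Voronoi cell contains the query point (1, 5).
Nearest site = (0, 6)

The Voronoi cell of site s contains exactly those query points closer to s than to any other site. Compute squared distances from q = (1, 5) to each site:
  (0 − 1)² + (6 − 5)² = 2
  (5 − 1)² + (5 − 5)² = 16
  (-2 − 1)² + (-1 − 5)² = 45
  (1 − 1)² + (-5 − 5)² = 100
  (-4 − 1)² + (-5 − 5)² = 125
Minimum is attained by (0, 6), so q lies in its Voronoi cell.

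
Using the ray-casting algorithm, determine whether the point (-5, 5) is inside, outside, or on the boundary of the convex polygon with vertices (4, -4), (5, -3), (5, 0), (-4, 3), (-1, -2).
The point (-5, 5) lies strictly outside the polygon

Cast a horizontal ray to the right from the query point and count how many polygon edges it crosses (each edge strictly once or zero times, handled with the usual half-open convention). 
Parity of crossings → even ⇒ outside.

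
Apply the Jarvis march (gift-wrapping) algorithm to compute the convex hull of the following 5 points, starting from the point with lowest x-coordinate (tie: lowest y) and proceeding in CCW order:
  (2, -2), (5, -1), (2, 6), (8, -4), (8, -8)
Hull (CCW) = [(2, -2), (8, -8), (8, -4), (2, 6)]

Jarvis march: at each step, from the current hull vertex p, select the next vertex q as the point such that every other point lies strictly to the left of (or on) the directed line p → q. (Equivalently: for every other point r, the cross product (q − p) × (r − p) ≥ 0.)
Starting point (lowest x, tie lowest y): (2, -2). Wrap until returning to start. Resulting hull: (2, -2), (8, -8), (8, -4), (2, 6).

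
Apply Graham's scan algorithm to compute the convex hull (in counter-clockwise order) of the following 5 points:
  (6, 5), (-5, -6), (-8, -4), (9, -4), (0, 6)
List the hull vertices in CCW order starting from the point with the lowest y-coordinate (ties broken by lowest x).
Hull (CCW) = [(-5, -6), (9, -4), (6, 5), (0, 6), (-8, -4)]

Graham scan procedure:
  1. Find the pivot p₀ = point with lowest y (tie → lowest x): (-5, -6).
  2. Sort the remaining points by polar angle around p₀.
  3. Walk through sorted points, maintaining a stack; pop the top while the last three entries make a non-left turn (cross product ≤ 0).
  4. Final stack is the convex hull in CCW order: (-5, -6), (9, -4), (6, 5), (0, 6), (-8, -4).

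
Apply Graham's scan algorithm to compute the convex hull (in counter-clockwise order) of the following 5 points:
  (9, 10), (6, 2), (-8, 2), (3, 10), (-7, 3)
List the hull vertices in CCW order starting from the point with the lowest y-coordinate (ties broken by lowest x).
Hull (CCW) = [(-8, 2), (6, 2), (9, 10), (3, 10), (-7, 3)]

Graham scan procedure:
  1. Find the pivot p₀ = point with lowest y (tie → lowest x): (-8, 2).
  2. Sort the remaining points by polar angle around p₀.
  3. Walk through sorted points, maintaining a stack; pop the top while the last three entries make a non-left turn (cross product ≤ 0).
  4. Final stack is the convex hull in CCW order: (-8, 2), (6, 2), (9, 10), (3, 10), (-7, 3).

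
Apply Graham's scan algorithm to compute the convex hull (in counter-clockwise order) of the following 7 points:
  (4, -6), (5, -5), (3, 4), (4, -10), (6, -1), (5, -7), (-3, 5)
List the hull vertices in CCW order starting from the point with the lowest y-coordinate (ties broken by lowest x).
Hull (CCW) = [(4, -10), (5, -7), (6, -1), (3, 4), (-3, 5)]

Graham scan procedure:
  1. Find the pivot p₀ = point with lowest y (tie → lowest x): (4, -10).
  2. Sort the remaining points by polar angle around p₀.
  3. Walk through sorted points, maintaining a stack; pop the top while the last three entries make a non-left turn (cross product ≤ 0).
  4. Final stack is the convex hull in CCW order: (4, -10), (5, -7), (6, -1), (3, 4), (-3, 5).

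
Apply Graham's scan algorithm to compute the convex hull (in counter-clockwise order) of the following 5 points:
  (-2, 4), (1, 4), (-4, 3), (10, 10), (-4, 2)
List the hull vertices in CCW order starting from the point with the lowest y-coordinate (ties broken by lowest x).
Hull (CCW) = [(-4, 2), (1, 4), (10, 10), (-4, 3)]

Graham scan procedure:
  1. Find the pivot p₀ = point with lowest y (tie → lowest x): (-4, 2).
  2. Sort the remaining points by polar angle around p₀.
  3. Walk through sorted points, maintaining a stack; pop the top while the last three entries make a non-left turn (cross product ≤ 0).
  4. Final stack is the convex hull in CCW order: (-4, 2), (1, 4), (10, 10), (-4, 3).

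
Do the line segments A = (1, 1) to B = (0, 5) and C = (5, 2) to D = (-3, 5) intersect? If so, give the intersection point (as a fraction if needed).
Yes; intersection at (9/29, 109/29) (t = 20/29 on AB, s = 17/29 on CD)

Parametrize AB as A + t(B − A) = (1 + -1 t, 1 + 4 t) and CD as C + s(D − C) = (5 + -8 s, 2 + 3 s). Solve the linear system for (t, s). Determinant = -29 ≠ 0, so a unique intersection of the containing lines exists. Solution: t = 20/29, s = 17/29 — both in [0, 1], so the segments cross. Intersection point: (9/29, 109/29).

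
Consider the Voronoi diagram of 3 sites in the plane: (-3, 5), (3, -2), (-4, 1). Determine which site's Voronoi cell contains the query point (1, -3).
Nearest site = (3, -2)

The Voronoi cell of site s contains exactly those query points closer to s than to any other site. Compute squared distances from q = (1, -3) to each site:
  (3 − 1)² + (-2 − -3)² = 5
  (-4 − 1)² + (1 − -3)² = 41
  (-3 − 1)² + (5 − -3)² = 80
Minimum is attained by (3, -2), so q lies in its Voronoi cell.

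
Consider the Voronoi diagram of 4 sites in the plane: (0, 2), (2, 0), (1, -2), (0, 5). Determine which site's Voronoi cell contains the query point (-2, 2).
Nearest site = (0, 2)

The Voronoi cell of site s contains exactly those query points closer to s than to any other site. Compute squared distances from q = (-2, 2) to each site:
  (0 − -2)² + (2 − 2)² = 4
  (0 − -2)² + (5 − 2)² = 13
  (2 − -2)² + (0 − 2)² = 20
  (1 − -2)² + (-2 − 2)² = 25
Minimum is attained by (0, 2), so q lies in its Voronoi cell.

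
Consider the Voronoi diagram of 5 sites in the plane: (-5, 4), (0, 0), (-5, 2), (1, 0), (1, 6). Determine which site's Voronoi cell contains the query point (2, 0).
Nearest site = (1, 0)

The Voronoi cell of site s contains exactly those query points closer to s than to any other site. Compute squared distances from q = (2, 0) to each site:
  (1 − 2)² + (0 − 0)² = 1
  (0 − 2)² + (0 − 0)² = 4
  (1 − 2)² + (6 − 0)² = 37
  (-5 − 2)² + (2 − 0)² = 53
  (-5 − 2)² + (4 − 0)² = 65
Minimum is attained by (1, 0), so q lies in its Voronoi cell.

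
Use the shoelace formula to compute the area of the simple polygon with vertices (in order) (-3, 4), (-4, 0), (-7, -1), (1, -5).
Area = 45/2

Shoelace formula: Area = (1/2) |Σ_i (x_i · y_{i+1} − x_{i+1} · y_i)| (indices mod n). Compute each cross term:
  (-3)(0) − (-4)(4) = 16
  (-4)(-1) − (-7)(0) = 4
  (-7)(-5) − (1)(-1) = 36
  (1)(4) − (-3)(-5) = -11
Sum = 45, so (signed) Area = 45/2 = 45/2, |Area| = 45/2.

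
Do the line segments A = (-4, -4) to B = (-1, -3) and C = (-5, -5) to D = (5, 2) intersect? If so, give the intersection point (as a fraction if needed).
Yes; intersection at (-35/11, -41/11) (t = 3/11 on AB, s = 2/11 on CD)

Parametrize AB as A + t(B − A) = (-4 + 3 t, -4 + 1 t) and CD as C + s(D − C) = (-5 + 10 s, -5 + 7 s). Solve the linear system for (t, s). Determinant = -11 ≠ 0, so a unique intersection of the containing lines exists. Solution: t = 3/11, s = 2/11 — both in [0, 1], so the segments cross. Intersection point: (-35/11, -41/11).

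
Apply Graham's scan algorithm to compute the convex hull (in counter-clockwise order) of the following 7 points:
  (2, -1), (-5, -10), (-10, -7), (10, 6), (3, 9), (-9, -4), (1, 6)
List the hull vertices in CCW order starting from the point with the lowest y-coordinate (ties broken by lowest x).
Hull (CCW) = [(-5, -10), (10, 6), (3, 9), (-9, -4), (-10, -7)]

Graham scan procedure:
  1. Find the pivot p₀ = point with lowest y (tie → lowest x): (-5, -10).
  2. Sort the remaining points by polar angle around p₀.
  3. Walk through sorted points, maintaining a stack; pop the top while the last three entries make a non-left turn (cross product ≤ 0).
  4. Final stack is the convex hull in CCW order: (-5, -10), (10, 6), (3, 9), (-9, -4), (-10, -7).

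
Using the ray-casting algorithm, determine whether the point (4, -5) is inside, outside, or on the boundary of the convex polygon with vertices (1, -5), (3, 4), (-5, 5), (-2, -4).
The point (4, -5) lies strictly outside the polygon

Cast a horizontal ray to the right from the query point and count how many polygon edges it crosses (each edge strictly once or zero times, handled with the usual half-open convention). 
Parity of crossings → even ⇒ outside.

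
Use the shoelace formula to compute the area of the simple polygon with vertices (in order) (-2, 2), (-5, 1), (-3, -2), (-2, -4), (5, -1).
Area = 59/2

Shoelace formula: Area = (1/2) |Σ_i (x_i · y_{i+1} − x_{i+1} · y_i)| (indices mod n). Compute each cross term:
  (-2)(1) − (-5)(2) = 8
  (-5)(-2) − (-3)(1) = 13
  (-3)(-4) − (-2)(-2) = 8
  (-2)(-1) − (5)(-4) = 22
  (5)(2) − (-2)(-1) = 8
Sum = 59, so (signed) Area = 59/2 = 59/2, |Area| = 59/2.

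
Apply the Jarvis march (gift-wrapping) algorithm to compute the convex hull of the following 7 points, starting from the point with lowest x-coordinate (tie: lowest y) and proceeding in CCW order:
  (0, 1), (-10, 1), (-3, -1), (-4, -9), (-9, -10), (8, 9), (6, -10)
Hull (CCW) = [(-10, 1), (-9, -10), (6, -10), (8, 9)]

Jarvis march: at each step, from the current hull vertex p, select the next vertex q as the point such that every other point lies strictly to the left of (or on) the directed line p → q. (Equivalently: for every other point r, the cross product (q − p) × (r − p) ≥ 0.)
Starting point (lowest x, tie lowest y): (-10, 1). Wrap until returning to start. Resulting hull: (-10, 1), (-9, -10), (6, -10), (8, 9).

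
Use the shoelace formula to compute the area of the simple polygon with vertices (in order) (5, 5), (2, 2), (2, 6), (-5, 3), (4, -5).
Area = 51

Shoelace formula: Area = (1/2) |Σ_i (x_i · y_{i+1} − x_{i+1} · y_i)| (indices mod n). Compute each cross term:
  (5)(2) − (2)(5) = 0
  (2)(6) − (2)(2) = 8
  (2)(3) − (-5)(6) = 36
  (-5)(-5) − (4)(3) = 13
  (4)(5) − (5)(-5) = 45
Sum = 102, so (signed) Area = 102/2 = 51, |Area| = 51.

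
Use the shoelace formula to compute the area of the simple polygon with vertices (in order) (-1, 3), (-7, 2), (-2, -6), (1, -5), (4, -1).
Area = 111/2

Shoelace formula: Area = (1/2) |Σ_i (x_i · y_{i+1} − x_{i+1} · y_i)| (indices mod n). Compute each cross term:
  (-1)(2) − (-7)(3) = 19
  (-7)(-6) − (-2)(2) = 46
  (-2)(-5) − (1)(-6) = 16
  (1)(-1) − (4)(-5) = 19
  (4)(3) − (-1)(-1) = 11
Sum = 111, so (signed) Area = 111/2 = 111/2, |Area| = 111/2.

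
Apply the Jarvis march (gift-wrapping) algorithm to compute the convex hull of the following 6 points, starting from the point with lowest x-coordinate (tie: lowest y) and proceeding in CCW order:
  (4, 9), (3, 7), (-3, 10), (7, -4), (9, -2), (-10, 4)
Hull (CCW) = [(-10, 4), (7, -4), (9, -2), (4, 9), (-3, 10)]

Jarvis march: at each step, from the current hull vertex p, select the next vertex q as the point such that every other point lies strictly to the left of (or on) the directed line p → q. (Equivalently: for every other point r, the cross product (q − p) × (r − p) ≥ 0.)
Starting point (lowest x, tie lowest y): (-10, 4). Wrap until returning to start. Resulting hull: (-10, 4), (7, -4), (9, -2), (4, 9), (-3, 10).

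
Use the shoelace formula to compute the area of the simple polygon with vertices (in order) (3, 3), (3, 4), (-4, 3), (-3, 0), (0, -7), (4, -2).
Area = 52

Shoelace formula: Area = (1/2) |Σ_i (x_i · y_{i+1} − x_{i+1} · y_i)| (indices mod n). Compute each cross term:
  (3)(4) − (3)(3) = 3
  (3)(3) − (-4)(4) = 25
  (-4)(0) − (-3)(3) = 9
  (-3)(-7) − (0)(0) = 21
  (0)(-2) − (4)(-7) = 28
  (4)(3) − (3)(-2) = 18
Sum = 104, so (signed) Area = 104/2 = 52, |Area| = 52.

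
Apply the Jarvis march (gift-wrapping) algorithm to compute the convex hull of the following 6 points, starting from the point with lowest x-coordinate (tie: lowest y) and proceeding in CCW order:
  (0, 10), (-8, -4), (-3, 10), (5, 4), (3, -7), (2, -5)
Hull (CCW) = [(-8, -4), (3, -7), (5, 4), (0, 10), (-3, 10)]

Jarvis march: at each step, from the current hull vertex p, select the next vertex q as the point such that every other point lies strictly to the left of (or on) the directed line p → q. (Equivalently: for every other point r, the cross product (q − p) × (r − p) ≥ 0.)
Starting point (lowest x, tie lowest y): (-8, -4). Wrap until returning to start. Resulting hull: (-8, -4), (3, -7), (5, 4), (0, 10), (-3, 10).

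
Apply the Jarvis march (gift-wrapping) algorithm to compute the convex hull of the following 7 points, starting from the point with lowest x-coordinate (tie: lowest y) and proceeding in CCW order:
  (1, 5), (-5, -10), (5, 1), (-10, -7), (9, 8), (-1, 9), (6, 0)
Hull (CCW) = [(-10, -7), (-5, -10), (6, 0), (9, 8), (-1, 9)]

Jarvis march: at each step, from the current hull vertex p, select the next vertex q as the point such that every other point lies strictly to the left of (or on) the directed line p → q. (Equivalently: for every other point r, the cross product (q − p) × (r − p) ≥ 0.)
Starting point (lowest x, tie lowest y): (-10, -7). Wrap until returning to start. Resulting hull: (-10, -7), (-5, -10), (6, 0), (9, 8), (-1, 9).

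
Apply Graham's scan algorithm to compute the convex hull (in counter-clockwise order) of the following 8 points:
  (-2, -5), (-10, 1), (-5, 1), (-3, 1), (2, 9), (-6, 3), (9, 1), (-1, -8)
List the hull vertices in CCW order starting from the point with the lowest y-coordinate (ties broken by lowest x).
Hull (CCW) = [(-1, -8), (9, 1), (2, 9), (-10, 1)]

Graham scan procedure:
  1. Find the pivot p₀ = point with lowest y (tie → lowest x): (-1, -8).
  2. Sort the remaining points by polar angle around p₀.
  3. Walk through sorted points, maintaining a stack; pop the top while the last three entries make a non-left turn (cross product ≤ 0).
  4. Final stack is the convex hull in CCW order: (-1, -8), (9, 1), (2, 9), (-10, 1).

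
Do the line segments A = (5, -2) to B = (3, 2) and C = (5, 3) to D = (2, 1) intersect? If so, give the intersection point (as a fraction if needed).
Yes; intersection at (25/8, 7/4) (t = 15/16 on AB, s = 5/8 on CD)

Parametrize AB as A + t(B − A) = (5 + -2 t, -2 + 4 t) and CD as C + s(D − C) = (5 + -3 s, 3 + -2 s). Solve the linear system for (t, s). Determinant = -16 ≠ 0, so a unique intersection of the containing lines exists. Solution: t = 15/16, s = 5/8 — both in [0, 1], so the segments cross. Intersection point: (25/8, 7/4).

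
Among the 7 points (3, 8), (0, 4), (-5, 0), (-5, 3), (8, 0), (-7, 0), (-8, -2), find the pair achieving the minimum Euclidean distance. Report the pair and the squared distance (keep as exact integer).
Pair = ((-5, 0), (-7, 0)); squared distance = 4

Compute all C(7, 2) = 21 pairwise squared distances (x_i − x_j)² + (y_i − y_j)². The minimum is 4, attained by the pair ((-5, 0), (-7, 0)).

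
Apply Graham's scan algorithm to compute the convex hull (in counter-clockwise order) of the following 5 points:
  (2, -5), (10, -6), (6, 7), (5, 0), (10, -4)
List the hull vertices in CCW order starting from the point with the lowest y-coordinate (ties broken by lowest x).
Hull (CCW) = [(10, -6), (10, -4), (6, 7), (2, -5)]

Graham scan procedure:
  1. Find the pivot p₀ = point with lowest y (tie → lowest x): (10, -6).
  2. Sort the remaining points by polar angle around p₀.
  3. Walk through sorted points, maintaining a stack; pop the top while the last three entries make a non-left turn (cross product ≤ 0).
  4. Final stack is the convex hull in CCW order: (10, -6), (10, -4), (6, 7), (2, -5).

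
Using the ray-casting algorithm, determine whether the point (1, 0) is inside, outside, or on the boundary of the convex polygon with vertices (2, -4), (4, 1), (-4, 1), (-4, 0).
The point (1, 0) lies strictly inside the polygon

Cast a horizontal ray to the right from the query point and count how many polygon edges it crosses (each edge strictly once or zero times, handled with the usual half-open convention). 
Parity of crossings → odd ⇒ inside.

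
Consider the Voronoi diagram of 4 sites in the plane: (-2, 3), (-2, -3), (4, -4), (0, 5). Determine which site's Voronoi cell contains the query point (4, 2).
Nearest site = (0, 5)

The Voronoi cell of site s contains exactly those query points closer to s than to any other site. Compute squared distances from q = (4, 2) to each site:
  (0 − 4)² + (5 − 2)² = 25
  (4 − 4)² + (-4 − 2)² = 36
  (-2 − 4)² + (3 − 2)² = 37
  (-2 − 4)² + (-3 − 2)² = 61
Minimum is attained by (0, 5), so q lies in its Voronoi cell.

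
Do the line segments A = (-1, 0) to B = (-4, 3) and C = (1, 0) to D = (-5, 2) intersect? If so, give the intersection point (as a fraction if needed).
Yes; intersection at (-2, 1) (t = 1/3 on AB, s = 1/2 on CD)

Parametrize AB as A + t(B − A) = (-1 + -3 t, 0 + 3 t) and CD as C + s(D − C) = (1 + -6 s, 0 + 2 s). Solve the linear system for (t, s). Determinant = -12 ≠ 0, so a unique intersection of the containing lines exists. Solution: t = 1/3, s = 1/2 — both in [0, 1], so the segments cross. Intersection point: (-2, 1).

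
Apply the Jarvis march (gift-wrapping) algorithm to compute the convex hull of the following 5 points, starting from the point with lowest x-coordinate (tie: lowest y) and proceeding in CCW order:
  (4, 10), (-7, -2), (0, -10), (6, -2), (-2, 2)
Hull (CCW) = [(-7, -2), (0, -10), (6, -2), (4, 10)]

Jarvis march: at each step, from the current hull vertex p, select the next vertex q as the point such that every other point lies strictly to the left of (or on) the directed line p → q. (Equivalently: for every other point r, the cross product (q − p) × (r − p) ≥ 0.)
Starting point (lowest x, tie lowest y): (-7, -2). Wrap until returning to start. Resulting hull: (-7, -2), (0, -10), (6, -2), (4, 10).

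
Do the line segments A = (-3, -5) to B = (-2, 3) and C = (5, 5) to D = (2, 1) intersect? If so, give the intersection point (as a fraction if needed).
No (intersection of containing lines falls outside at least one segment)

Parametrize and solve: t = -1/10, s = 27/10. At least one of these is outside [0, 1], so the segments do not intersect.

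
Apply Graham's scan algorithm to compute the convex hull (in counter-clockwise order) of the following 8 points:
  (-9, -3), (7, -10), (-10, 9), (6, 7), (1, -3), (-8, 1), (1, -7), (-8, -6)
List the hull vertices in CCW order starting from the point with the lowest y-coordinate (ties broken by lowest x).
Hull (CCW) = [(7, -10), (6, 7), (-10, 9), (-9, -3), (-8, -6)]

Graham scan procedure:
  1. Find the pivot p₀ = point with lowest y (tie → lowest x): (7, -10).
  2. Sort the remaining points by polar angle around p₀.
  3. Walk through sorted points, maintaining a stack; pop the top while the last three entries make a non-left turn (cross product ≤ 0).
  4. Final stack is the convex hull in CCW order: (7, -10), (6, 7), (-10, 9), (-9, -3), (-8, -6).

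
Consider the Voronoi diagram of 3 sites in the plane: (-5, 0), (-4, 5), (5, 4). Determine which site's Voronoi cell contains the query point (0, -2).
Nearest site = (-5, 0)

The Voronoi cell of site s contains exactly those query points closer to s than to any other site. Compute squared distances from q = (0, -2) to each site:
  (-5 − 0)² + (0 − -2)² = 29
  (5 − 0)² + (4 − -2)² = 61
  (-4 − 0)² + (5 − -2)² = 65
Minimum is attained by (-5, 0), so q lies in its Voronoi cell.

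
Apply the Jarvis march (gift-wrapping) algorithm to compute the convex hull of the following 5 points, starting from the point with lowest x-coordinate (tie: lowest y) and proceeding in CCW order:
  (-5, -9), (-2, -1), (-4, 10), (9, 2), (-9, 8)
Hull (CCW) = [(-9, 8), (-5, -9), (9, 2), (-4, 10)]

Jarvis march: at each step, from the current hull vertex p, select the next vertex q as the point such that every other point lies strictly to the left of (or on) the directed line p → q. (Equivalently: for every other point r, the cross product (q − p) × (r − p) ≥ 0.)
Starting point (lowest x, tie lowest y): (-9, 8). Wrap until returning to start. Resulting hull: (-9, 8), (-5, -9), (9, 2), (-4, 10).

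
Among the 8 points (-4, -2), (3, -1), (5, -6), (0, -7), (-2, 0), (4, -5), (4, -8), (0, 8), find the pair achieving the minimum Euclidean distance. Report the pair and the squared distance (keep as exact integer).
Pair = ((5, -6), (4, -5)); squared distance = 2

Compute all C(8, 2) = 28 pairwise squared distances (x_i − x_j)² + (y_i − y_j)². The minimum is 2, attained by the pair ((5, -6), (4, -5)).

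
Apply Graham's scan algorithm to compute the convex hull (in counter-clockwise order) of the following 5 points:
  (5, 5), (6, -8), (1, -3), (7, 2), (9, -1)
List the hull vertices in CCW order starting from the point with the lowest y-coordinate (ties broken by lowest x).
Hull (CCW) = [(6, -8), (9, -1), (5, 5), (1, -3)]

Graham scan procedure:
  1. Find the pivot p₀ = point with lowest y (tie → lowest x): (6, -8).
  2. Sort the remaining points by polar angle around p₀.
  3. Walk through sorted points, maintaining a stack; pop the top while the last three entries make a non-left turn (cross product ≤ 0).
  4. Final stack is the convex hull in CCW order: (6, -8), (9, -1), (5, 5), (1, -3).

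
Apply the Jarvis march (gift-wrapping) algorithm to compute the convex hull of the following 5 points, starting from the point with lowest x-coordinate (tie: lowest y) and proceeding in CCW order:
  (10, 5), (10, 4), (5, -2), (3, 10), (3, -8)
Hull (CCW) = [(3, -8), (10, 4), (10, 5), (3, 10)]

Jarvis march: at each step, from the current hull vertex p, select the next vertex q as the point such that every other point lies strictly to the left of (or on) the directed line p → q. (Equivalently: for every other point r, the cross product (q − p) × (r − p) ≥ 0.)
Starting point (lowest x, tie lowest y): (3, -8). Wrap until returning to start. Resulting hull: (3, -8), (10, 4), (10, 5), (3, 10).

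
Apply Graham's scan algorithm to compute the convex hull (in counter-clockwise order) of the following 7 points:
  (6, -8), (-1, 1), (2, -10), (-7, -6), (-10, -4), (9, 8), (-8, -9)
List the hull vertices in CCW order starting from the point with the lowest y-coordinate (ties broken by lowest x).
Hull (CCW) = [(2, -10), (6, -8), (9, 8), (-10, -4), (-8, -9)]

Graham scan procedure:
  1. Find the pivot p₀ = point with lowest y (tie → lowest x): (2, -10).
  2. Sort the remaining points by polar angle around p₀.
  3. Walk through sorted points, maintaining a stack; pop the top while the last three entries make a non-left turn (cross product ≤ 0).
  4. Final stack is the convex hull in CCW order: (2, -10), (6, -8), (9, 8), (-10, -4), (-8, -9).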